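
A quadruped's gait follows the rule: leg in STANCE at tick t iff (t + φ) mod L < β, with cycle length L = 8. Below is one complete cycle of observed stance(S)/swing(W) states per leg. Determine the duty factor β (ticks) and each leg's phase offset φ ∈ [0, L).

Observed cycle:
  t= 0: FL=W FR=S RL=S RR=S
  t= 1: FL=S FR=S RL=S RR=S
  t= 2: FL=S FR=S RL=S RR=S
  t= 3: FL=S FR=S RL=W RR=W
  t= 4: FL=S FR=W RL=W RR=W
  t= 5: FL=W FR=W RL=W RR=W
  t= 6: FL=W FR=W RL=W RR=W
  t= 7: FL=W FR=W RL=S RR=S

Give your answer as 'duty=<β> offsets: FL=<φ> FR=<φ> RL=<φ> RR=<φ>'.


duty β = stance ticks per leg = 4
FL: stance ticks = 4; W→S at t=1 → φ=7
FR: stance ticks = 4; W→S at t=0 → φ=0
RL: stance ticks = 4; W→S at t=7 → φ=1
RR: stance ticks = 4; W→S at t=7 → φ=1

duty=4 offsets: FL=7 FR=0 RL=1 RR=1


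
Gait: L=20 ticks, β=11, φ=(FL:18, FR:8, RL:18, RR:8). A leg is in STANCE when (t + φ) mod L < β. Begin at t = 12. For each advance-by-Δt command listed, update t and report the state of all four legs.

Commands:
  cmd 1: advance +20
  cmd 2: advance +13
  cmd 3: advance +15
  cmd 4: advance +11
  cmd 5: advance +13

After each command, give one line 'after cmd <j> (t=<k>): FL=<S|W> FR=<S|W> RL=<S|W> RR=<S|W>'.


after cmd 1 (t=32): FL=S FR=S RL=S RR=S
after cmd 2 (t=45): FL=S FR=W RL=S RR=W
after cmd 3 (t=60): FL=W FR=S RL=W RR=S
after cmd 4 (t=71): FL=S FR=W RL=S RR=W
after cmd 5 (t=84): FL=S FR=W RL=S RR=W

start t=12: FL=S FR=S RL=S RR=S
cmd 1: advance +20 → t=32, phase=(10,0,10,0) → FL=S FR=S RL=S RR=S
cmd 2: advance +13 → t=45, phase=(3,13,3,13) → FL=S FR=W RL=S RR=W
cmd 3: advance +15 → t=60, phase=(18,8,18,8) → FL=W FR=S RL=W RR=S
cmd 4: advance +11 → t=71, phase=(9,19,9,19) → FL=S FR=W RL=S RR=W
cmd 5: advance +13 → t=84, phase=(2,12,2,12) → FL=S FR=W RL=S RR=W


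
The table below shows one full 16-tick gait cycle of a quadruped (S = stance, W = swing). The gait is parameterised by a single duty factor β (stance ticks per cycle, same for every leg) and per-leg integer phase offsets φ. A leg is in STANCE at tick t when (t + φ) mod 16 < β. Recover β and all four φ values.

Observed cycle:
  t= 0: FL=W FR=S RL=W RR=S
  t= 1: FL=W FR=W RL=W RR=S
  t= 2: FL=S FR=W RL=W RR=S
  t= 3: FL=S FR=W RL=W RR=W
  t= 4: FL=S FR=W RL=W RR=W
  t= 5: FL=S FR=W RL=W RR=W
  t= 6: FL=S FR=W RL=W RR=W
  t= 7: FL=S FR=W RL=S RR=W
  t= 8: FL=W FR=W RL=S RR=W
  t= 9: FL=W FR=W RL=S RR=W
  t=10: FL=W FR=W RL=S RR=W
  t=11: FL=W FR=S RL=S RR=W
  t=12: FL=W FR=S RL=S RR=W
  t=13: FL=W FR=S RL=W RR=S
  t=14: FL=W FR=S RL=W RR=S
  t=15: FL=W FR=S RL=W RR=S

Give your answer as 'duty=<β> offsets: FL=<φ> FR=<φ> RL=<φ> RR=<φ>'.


duty β = stance ticks per leg = 6
FL: stance ticks = 6; W→S at t=2 → φ=14
FR: stance ticks = 6; W→S at t=11 → φ=5
RL: stance ticks = 6; W→S at t=7 → φ=9
RR: stance ticks = 6; W→S at t=13 → φ=3

duty=6 offsets: FL=14 FR=5 RL=9 RR=3


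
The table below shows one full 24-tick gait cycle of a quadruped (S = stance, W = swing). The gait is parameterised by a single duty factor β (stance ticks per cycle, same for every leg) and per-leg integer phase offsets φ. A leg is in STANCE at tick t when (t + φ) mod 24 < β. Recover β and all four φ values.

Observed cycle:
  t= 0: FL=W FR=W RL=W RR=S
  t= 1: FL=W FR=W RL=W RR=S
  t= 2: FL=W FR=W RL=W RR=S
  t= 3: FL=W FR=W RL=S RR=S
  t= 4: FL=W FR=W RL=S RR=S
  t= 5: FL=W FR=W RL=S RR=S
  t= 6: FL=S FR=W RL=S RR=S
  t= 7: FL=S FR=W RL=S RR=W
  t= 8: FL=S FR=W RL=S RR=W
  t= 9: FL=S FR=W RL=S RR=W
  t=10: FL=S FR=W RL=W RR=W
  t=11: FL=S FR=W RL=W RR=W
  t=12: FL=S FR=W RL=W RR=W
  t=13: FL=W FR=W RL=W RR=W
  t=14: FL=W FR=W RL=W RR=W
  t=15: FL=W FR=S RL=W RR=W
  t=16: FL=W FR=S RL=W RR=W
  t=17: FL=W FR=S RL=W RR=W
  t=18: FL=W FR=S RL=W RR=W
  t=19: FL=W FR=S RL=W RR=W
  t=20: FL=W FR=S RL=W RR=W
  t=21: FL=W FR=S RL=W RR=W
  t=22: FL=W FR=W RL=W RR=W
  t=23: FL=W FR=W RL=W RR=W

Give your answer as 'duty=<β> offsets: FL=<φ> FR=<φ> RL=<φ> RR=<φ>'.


duty β = stance ticks per leg = 7
FL: stance ticks = 7; W→S at t=6 → φ=18
FR: stance ticks = 7; W→S at t=15 → φ=9
RL: stance ticks = 7; W→S at t=3 → φ=21
RR: stance ticks = 7; W→S at t=0 → φ=0

duty=7 offsets: FL=18 FR=9 RL=21 RR=0


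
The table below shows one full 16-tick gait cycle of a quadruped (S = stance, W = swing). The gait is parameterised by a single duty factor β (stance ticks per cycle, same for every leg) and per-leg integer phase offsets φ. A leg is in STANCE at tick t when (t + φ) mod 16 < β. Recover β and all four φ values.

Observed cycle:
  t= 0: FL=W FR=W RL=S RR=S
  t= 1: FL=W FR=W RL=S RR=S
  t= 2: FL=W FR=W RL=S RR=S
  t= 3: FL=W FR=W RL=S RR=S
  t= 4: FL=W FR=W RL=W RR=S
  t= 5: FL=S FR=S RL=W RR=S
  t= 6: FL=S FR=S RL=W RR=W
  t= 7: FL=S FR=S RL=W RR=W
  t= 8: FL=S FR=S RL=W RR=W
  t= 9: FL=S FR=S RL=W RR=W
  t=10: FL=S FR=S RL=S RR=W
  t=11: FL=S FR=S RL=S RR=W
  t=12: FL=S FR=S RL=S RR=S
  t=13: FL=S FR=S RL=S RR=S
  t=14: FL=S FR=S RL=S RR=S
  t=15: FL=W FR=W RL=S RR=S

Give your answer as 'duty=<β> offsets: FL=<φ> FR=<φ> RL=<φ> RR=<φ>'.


duty β = stance ticks per leg = 10
FL: stance ticks = 10; W→S at t=5 → φ=11
FR: stance ticks = 10; W→S at t=5 → φ=11
RL: stance ticks = 10; W→S at t=10 → φ=6
RR: stance ticks = 10; W→S at t=12 → φ=4

duty=10 offsets: FL=11 FR=11 RL=6 RR=4


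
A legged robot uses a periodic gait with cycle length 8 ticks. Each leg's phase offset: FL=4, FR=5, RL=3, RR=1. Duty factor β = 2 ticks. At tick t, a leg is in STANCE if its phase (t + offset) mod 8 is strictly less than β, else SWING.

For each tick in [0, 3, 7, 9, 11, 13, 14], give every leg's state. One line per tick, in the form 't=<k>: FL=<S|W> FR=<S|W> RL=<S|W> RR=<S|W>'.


t=0: phase=(4,5,3,1) vs β=2 → FL=W FR=W RL=W RR=S
t=3: phase=(7,0,6,4) vs β=2 → FL=W FR=S RL=W RR=W
t=7: phase=(3,4,2,0) vs β=2 → FL=W FR=W RL=W RR=S
t=9: phase=(5,6,4,2) vs β=2 → FL=W FR=W RL=W RR=W
t=11: phase=(7,0,6,4) vs β=2 → FL=W FR=S RL=W RR=W
t=13: phase=(1,2,0,6) vs β=2 → FL=S FR=W RL=S RR=W
t=14: phase=(2,3,1,7) vs β=2 → FL=W FR=W RL=S RR=W

t=0: FL=W FR=W RL=W RR=S
t=3: FL=W FR=S RL=W RR=W
t=7: FL=W FR=W RL=W RR=S
t=9: FL=W FR=W RL=W RR=W
t=11: FL=W FR=S RL=W RR=W
t=13: FL=S FR=W RL=S RR=W
t=14: FL=W FR=W RL=S RR=W


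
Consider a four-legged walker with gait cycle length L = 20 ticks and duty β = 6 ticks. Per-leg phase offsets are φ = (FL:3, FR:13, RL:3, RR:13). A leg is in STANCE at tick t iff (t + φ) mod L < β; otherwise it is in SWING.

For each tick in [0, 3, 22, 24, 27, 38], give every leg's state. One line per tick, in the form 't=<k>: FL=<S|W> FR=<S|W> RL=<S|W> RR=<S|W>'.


t=0: phase=(3,13,3,13) vs β=6 → FL=S FR=W RL=S RR=W
t=3: phase=(6,16,6,16) vs β=6 → FL=W FR=W RL=W RR=W
t=22: phase=(5,15,5,15) vs β=6 → FL=S FR=W RL=S RR=W
t=24: phase=(7,17,7,17) vs β=6 → FL=W FR=W RL=W RR=W
t=27: phase=(10,0,10,0) vs β=6 → FL=W FR=S RL=W RR=S
t=38: phase=(1,11,1,11) vs β=6 → FL=S FR=W RL=S RR=W

t=0: FL=S FR=W RL=S RR=W
t=3: FL=W FR=W RL=W RR=W
t=22: FL=S FR=W RL=S RR=W
t=24: FL=W FR=W RL=W RR=W
t=27: FL=W FR=S RL=W RR=S
t=38: FL=S FR=W RL=S RR=W


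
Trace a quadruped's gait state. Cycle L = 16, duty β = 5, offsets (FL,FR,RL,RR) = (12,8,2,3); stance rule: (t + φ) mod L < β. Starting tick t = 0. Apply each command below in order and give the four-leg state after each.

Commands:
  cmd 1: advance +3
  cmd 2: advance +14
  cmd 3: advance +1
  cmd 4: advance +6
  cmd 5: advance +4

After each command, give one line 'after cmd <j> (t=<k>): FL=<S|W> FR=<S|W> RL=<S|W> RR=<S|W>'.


after cmd 1 (t=3): FL=W FR=W RL=W RR=W
after cmd 2 (t=17): FL=W FR=W RL=S RR=S
after cmd 3 (t=18): FL=W FR=W RL=S RR=W
after cmd 4 (t=24): FL=S FR=S RL=W RR=W
after cmd 5 (t=28): FL=W FR=S RL=W RR=W

start t=0: FL=W FR=W RL=S RR=S
cmd 1: advance +3 → t=3, phase=(15,11,5,6) → FL=W FR=W RL=W RR=W
cmd 2: advance +14 → t=17, phase=(13,9,3,4) → FL=W FR=W RL=S RR=S
cmd 3: advance +1 → t=18, phase=(14,10,4,5) → FL=W FR=W RL=S RR=W
cmd 4: advance +6 → t=24, phase=(4,0,10,11) → FL=S FR=S RL=W RR=W
cmd 5: advance +4 → t=28, phase=(8,4,14,15) → FL=W FR=S RL=W RR=W


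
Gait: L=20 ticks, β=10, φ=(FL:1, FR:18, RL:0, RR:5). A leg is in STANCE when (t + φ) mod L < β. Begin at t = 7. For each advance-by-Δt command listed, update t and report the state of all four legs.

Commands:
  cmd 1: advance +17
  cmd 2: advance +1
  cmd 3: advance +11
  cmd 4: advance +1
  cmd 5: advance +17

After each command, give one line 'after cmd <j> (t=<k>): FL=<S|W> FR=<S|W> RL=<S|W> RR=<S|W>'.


after cmd 1 (t=24): FL=S FR=S RL=S RR=S
after cmd 2 (t=25): FL=S FR=S RL=S RR=W
after cmd 3 (t=36): FL=W FR=W RL=W RR=S
after cmd 4 (t=37): FL=W FR=W RL=W RR=S
after cmd 5 (t=54): FL=W FR=W RL=W RR=W

start t=7: FL=S FR=S RL=S RR=W
cmd 1: advance +17 → t=24, phase=(5,2,4,9) → FL=S FR=S RL=S RR=S
cmd 2: advance +1 → t=25, phase=(6,3,5,10) → FL=S FR=S RL=S RR=W
cmd 3: advance +11 → t=36, phase=(17,14,16,1) → FL=W FR=W RL=W RR=S
cmd 4: advance +1 → t=37, phase=(18,15,17,2) → FL=W FR=W RL=W RR=S
cmd 5: advance +17 → t=54, phase=(15,12,14,19) → FL=W FR=W RL=W RR=W


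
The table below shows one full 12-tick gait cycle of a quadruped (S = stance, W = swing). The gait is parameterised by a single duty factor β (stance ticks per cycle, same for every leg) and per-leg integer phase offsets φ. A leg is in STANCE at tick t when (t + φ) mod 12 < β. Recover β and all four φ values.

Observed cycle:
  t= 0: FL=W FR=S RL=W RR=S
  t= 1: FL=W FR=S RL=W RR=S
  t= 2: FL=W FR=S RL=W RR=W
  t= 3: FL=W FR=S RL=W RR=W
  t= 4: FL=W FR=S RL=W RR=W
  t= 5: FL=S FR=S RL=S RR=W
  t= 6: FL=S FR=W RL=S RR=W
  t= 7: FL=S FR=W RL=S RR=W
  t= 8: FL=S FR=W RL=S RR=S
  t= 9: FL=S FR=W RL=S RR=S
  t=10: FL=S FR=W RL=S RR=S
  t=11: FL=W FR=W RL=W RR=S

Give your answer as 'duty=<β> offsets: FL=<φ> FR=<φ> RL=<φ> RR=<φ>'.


duty=6 offsets: FL=7 FR=0 RL=7 RR=4

duty β = stance ticks per leg = 6
FL: stance ticks = 6; W→S at t=5 → φ=7
FR: stance ticks = 6; W→S at t=0 → φ=0
RL: stance ticks = 6; W→S at t=5 → φ=7
RR: stance ticks = 6; W→S at t=8 → φ=4


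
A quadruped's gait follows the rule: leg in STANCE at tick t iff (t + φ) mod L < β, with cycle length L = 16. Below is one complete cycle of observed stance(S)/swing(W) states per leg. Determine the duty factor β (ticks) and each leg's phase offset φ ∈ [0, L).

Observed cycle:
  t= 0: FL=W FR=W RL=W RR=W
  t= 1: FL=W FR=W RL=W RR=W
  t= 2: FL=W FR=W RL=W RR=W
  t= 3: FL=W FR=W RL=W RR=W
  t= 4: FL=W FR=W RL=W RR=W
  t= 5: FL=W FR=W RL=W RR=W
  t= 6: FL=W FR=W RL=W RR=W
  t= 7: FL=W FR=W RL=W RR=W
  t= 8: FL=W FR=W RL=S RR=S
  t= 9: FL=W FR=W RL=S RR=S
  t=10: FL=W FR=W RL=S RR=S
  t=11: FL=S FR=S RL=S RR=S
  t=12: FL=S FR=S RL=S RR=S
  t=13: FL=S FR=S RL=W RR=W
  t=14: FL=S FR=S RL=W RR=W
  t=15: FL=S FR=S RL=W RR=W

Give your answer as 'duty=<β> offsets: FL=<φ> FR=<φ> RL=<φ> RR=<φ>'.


duty=5 offsets: FL=5 FR=5 RL=8 RR=8

duty β = stance ticks per leg = 5
FL: stance ticks = 5; W→S at t=11 → φ=5
FR: stance ticks = 5; W→S at t=11 → φ=5
RL: stance ticks = 5; W→S at t=8 → φ=8
RR: stance ticks = 5; W→S at t=8 → φ=8


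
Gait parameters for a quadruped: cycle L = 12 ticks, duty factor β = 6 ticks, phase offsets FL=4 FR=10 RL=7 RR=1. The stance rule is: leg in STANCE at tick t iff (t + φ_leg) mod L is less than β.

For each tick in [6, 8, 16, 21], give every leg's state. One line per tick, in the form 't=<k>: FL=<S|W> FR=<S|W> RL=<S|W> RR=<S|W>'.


t=6: FL=W FR=S RL=S RR=W
t=8: FL=S FR=W RL=S RR=W
t=16: FL=W FR=S RL=W RR=S
t=21: FL=S FR=W RL=S RR=W

t=6: phase=(10,4,1,7) vs β=6 → FL=W FR=S RL=S RR=W
t=8: phase=(0,6,3,9) vs β=6 → FL=S FR=W RL=S RR=W
t=16: phase=(8,2,11,5) vs β=6 → FL=W FR=S RL=W RR=S
t=21: phase=(1,7,4,10) vs β=6 → FL=S FR=W RL=S RR=W


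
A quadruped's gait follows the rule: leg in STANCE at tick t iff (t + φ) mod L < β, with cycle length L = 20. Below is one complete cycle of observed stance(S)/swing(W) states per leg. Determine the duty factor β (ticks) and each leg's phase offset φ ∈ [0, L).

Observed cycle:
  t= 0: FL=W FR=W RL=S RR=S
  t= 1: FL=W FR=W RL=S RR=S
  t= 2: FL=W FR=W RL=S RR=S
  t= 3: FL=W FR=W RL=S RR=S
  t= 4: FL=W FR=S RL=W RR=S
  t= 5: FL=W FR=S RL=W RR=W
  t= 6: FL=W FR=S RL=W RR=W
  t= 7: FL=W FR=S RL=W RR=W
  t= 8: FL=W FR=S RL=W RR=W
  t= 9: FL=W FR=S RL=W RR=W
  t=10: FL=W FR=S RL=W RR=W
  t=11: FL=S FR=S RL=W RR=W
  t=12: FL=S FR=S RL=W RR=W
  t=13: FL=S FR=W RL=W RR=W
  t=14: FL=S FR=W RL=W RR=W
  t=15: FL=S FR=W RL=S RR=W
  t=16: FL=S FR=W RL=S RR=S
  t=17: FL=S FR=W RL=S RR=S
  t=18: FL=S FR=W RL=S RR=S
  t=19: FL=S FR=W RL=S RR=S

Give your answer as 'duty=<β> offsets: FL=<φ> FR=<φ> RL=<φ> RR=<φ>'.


duty β = stance ticks per leg = 9
FL: stance ticks = 9; W→S at t=11 → φ=9
FR: stance ticks = 9; W→S at t=4 → φ=16
RL: stance ticks = 9; W→S at t=15 → φ=5
RR: stance ticks = 9; W→S at t=16 → φ=4

duty=9 offsets: FL=9 FR=16 RL=5 RR=4


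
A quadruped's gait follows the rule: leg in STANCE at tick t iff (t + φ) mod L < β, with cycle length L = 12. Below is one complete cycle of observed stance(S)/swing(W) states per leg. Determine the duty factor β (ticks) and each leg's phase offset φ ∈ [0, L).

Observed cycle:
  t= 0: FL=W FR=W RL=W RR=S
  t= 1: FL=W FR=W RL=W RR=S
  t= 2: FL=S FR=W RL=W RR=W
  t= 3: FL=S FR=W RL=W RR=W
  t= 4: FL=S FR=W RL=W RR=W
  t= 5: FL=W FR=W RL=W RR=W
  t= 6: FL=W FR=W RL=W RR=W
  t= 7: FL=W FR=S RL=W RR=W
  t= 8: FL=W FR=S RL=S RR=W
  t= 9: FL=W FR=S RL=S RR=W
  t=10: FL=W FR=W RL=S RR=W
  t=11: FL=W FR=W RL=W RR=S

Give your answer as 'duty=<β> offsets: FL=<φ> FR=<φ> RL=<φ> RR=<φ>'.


duty β = stance ticks per leg = 3
FL: stance ticks = 3; W→S at t=2 → φ=10
FR: stance ticks = 3; W→S at t=7 → φ=5
RL: stance ticks = 3; W→S at t=8 → φ=4
RR: stance ticks = 3; W→S at t=11 → φ=1

duty=3 offsets: FL=10 FR=5 RL=4 RR=1


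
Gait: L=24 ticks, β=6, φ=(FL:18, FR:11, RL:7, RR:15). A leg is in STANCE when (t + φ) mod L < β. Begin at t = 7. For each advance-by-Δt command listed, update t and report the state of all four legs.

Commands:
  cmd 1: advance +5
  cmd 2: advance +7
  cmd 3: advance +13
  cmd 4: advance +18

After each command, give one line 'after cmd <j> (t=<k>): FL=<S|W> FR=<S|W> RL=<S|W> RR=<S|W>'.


after cmd 1 (t=12): FL=W FR=W RL=W RR=S
after cmd 2 (t=19): FL=W FR=W RL=S RR=W
after cmd 3 (t=32): FL=S FR=W RL=W RR=W
after cmd 4 (t=50): FL=W FR=W RL=W RR=W

start t=7: FL=S FR=W RL=W RR=W
cmd 1: advance +5 → t=12, phase=(6,23,19,3) → FL=W FR=W RL=W RR=S
cmd 2: advance +7 → t=19, phase=(13,6,2,10) → FL=W FR=W RL=S RR=W
cmd 3: advance +13 → t=32, phase=(2,19,15,23) → FL=S FR=W RL=W RR=W
cmd 4: advance +18 → t=50, phase=(20,13,9,17) → FL=W FR=W RL=W RR=W


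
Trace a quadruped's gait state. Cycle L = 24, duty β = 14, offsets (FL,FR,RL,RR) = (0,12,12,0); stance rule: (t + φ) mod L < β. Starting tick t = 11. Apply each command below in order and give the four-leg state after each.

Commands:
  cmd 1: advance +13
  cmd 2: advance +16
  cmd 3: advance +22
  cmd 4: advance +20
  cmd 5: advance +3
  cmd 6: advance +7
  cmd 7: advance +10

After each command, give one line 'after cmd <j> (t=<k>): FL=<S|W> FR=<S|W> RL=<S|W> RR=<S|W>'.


start t=11: FL=S FR=W RL=W RR=S
cmd 1: advance +13 → t=24, phase=(0,12,12,0) → FL=S FR=S RL=S RR=S
cmd 2: advance +16 → t=40, phase=(16,4,4,16) → FL=W FR=S RL=S RR=W
cmd 3: advance +22 → t=62, phase=(14,2,2,14) → FL=W FR=S RL=S RR=W
cmd 4: advance +20 → t=82, phase=(10,22,22,10) → FL=S FR=W RL=W RR=S
cmd 5: advance +3 → t=85, phase=(13,1,1,13) → FL=S FR=S RL=S RR=S
cmd 6: advance +7 → t=92, phase=(20,8,8,20) → FL=W FR=S RL=S RR=W
cmd 7: advance +10 → t=102, phase=(6,18,18,6) → FL=S FR=W RL=W RR=S

after cmd 1 (t=24): FL=S FR=S RL=S RR=S
after cmd 2 (t=40): FL=W FR=S RL=S RR=W
after cmd 3 (t=62): FL=W FR=S RL=S RR=W
after cmd 4 (t=82): FL=S FR=W RL=W RR=S
after cmd 5 (t=85): FL=S FR=S RL=S RR=S
after cmd 6 (t=92): FL=W FR=S RL=S RR=W
after cmd 7 (t=102): FL=S FR=W RL=W RR=S


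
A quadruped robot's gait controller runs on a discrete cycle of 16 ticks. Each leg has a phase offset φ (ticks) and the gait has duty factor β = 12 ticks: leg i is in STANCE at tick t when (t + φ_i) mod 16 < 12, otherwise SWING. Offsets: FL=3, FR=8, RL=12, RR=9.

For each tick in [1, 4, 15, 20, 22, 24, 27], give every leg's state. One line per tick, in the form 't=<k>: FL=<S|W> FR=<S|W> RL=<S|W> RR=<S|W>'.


t=1: FL=S FR=S RL=W RR=S
t=4: FL=S FR=W RL=S RR=W
t=15: FL=S FR=S RL=S RR=S
t=20: FL=S FR=W RL=S RR=W
t=22: FL=S FR=W RL=S RR=W
t=24: FL=S FR=S RL=S RR=S
t=27: FL=W FR=S RL=S RR=S

t=1: phase=(4,9,13,10) vs β=12 → FL=S FR=S RL=W RR=S
t=4: phase=(7,12,0,13) vs β=12 → FL=S FR=W RL=S RR=W
t=15: phase=(2,7,11,8) vs β=12 → FL=S FR=S RL=S RR=S
t=20: phase=(7,12,0,13) vs β=12 → FL=S FR=W RL=S RR=W
t=22: phase=(9,14,2,15) vs β=12 → FL=S FR=W RL=S RR=W
t=24: phase=(11,0,4,1) vs β=12 → FL=S FR=S RL=S RR=S
t=27: phase=(14,3,7,4) vs β=12 → FL=W FR=S RL=S RR=S


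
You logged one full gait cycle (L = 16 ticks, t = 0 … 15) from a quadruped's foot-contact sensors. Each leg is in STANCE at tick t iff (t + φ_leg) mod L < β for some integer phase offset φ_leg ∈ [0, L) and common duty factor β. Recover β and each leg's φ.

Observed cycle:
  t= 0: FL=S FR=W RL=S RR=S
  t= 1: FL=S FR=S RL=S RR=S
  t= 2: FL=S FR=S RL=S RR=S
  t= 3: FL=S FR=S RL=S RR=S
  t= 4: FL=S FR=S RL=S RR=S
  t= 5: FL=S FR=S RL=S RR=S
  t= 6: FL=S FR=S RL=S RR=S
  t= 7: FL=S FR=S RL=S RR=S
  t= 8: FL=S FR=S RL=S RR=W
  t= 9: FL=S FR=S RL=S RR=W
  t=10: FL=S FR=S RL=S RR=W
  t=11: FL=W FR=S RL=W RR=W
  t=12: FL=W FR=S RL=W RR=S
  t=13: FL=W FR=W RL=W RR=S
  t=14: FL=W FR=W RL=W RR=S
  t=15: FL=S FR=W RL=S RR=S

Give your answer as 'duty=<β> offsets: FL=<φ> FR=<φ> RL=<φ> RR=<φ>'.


duty β = stance ticks per leg = 12
FL: stance ticks = 12; W→S at t=15 → φ=1
FR: stance ticks = 12; W→S at t=1 → φ=15
RL: stance ticks = 12; W→S at t=15 → φ=1
RR: stance ticks = 12; W→S at t=12 → φ=4

duty=12 offsets: FL=1 FR=15 RL=1 RR=4


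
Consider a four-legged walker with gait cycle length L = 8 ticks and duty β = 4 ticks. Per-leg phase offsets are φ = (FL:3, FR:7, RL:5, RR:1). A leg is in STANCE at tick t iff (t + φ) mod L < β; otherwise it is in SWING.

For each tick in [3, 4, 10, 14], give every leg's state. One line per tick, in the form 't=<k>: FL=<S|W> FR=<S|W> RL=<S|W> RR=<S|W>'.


t=3: phase=(6,2,0,4) vs β=4 → FL=W FR=S RL=S RR=W
t=4: phase=(7,3,1,5) vs β=4 → FL=W FR=S RL=S RR=W
t=10: phase=(5,1,7,3) vs β=4 → FL=W FR=S RL=W RR=S
t=14: phase=(1,5,3,7) vs β=4 → FL=S FR=W RL=S RR=W

t=3: FL=W FR=S RL=S RR=W
t=4: FL=W FR=S RL=S RR=W
t=10: FL=W FR=S RL=W RR=S
t=14: FL=S FR=W RL=S RR=W


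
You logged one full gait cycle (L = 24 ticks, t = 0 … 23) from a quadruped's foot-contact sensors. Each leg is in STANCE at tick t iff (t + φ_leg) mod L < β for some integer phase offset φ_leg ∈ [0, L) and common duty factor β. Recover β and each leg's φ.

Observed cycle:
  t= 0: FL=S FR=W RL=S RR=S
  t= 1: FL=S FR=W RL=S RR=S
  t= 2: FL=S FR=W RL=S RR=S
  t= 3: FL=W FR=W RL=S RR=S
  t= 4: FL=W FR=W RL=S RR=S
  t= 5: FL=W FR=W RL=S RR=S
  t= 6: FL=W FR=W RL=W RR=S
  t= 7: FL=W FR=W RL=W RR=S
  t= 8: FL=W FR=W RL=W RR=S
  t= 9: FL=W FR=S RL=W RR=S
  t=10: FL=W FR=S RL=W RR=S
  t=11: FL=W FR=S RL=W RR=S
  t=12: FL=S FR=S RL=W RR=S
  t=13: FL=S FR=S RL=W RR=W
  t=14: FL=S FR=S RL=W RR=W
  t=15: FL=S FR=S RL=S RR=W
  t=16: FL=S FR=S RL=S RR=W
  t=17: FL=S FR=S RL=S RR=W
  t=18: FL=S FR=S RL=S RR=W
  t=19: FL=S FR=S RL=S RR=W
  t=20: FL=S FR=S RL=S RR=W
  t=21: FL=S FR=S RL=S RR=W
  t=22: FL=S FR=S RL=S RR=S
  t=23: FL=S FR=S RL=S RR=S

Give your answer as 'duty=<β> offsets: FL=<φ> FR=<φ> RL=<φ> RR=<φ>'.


duty=15 offsets: FL=12 FR=15 RL=9 RR=2

duty β = stance ticks per leg = 15
FL: stance ticks = 15; W→S at t=12 → φ=12
FR: stance ticks = 15; W→S at t=9 → φ=15
RL: stance ticks = 15; W→S at t=15 → φ=9
RR: stance ticks = 15; W→S at t=22 → φ=2


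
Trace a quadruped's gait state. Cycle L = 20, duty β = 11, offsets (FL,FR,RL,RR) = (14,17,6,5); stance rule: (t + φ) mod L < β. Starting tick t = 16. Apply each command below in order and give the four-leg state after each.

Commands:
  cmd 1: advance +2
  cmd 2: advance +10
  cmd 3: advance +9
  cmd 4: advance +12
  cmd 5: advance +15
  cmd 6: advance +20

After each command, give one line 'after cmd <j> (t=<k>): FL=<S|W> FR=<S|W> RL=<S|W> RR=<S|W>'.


start t=16: FL=S FR=W RL=S RR=S
cmd 1: advance +2 → t=18, phase=(12,15,4,3) → FL=W FR=W RL=S RR=S
cmd 2: advance +10 → t=28, phase=(2,5,14,13) → FL=S FR=S RL=W RR=W
cmd 3: advance +9 → t=37, phase=(11,14,3,2) → FL=W FR=W RL=S RR=S
cmd 4: advance +12 → t=49, phase=(3,6,15,14) → FL=S FR=S RL=W RR=W
cmd 5: advance +15 → t=64, phase=(18,1,10,9) → FL=W FR=S RL=S RR=S
cmd 6: advance +20 → t=84, phase=(18,1,10,9) → FL=W FR=S RL=S RR=S

after cmd 1 (t=18): FL=W FR=W RL=S RR=S
after cmd 2 (t=28): FL=S FR=S RL=W RR=W
after cmd 3 (t=37): FL=W FR=W RL=S RR=S
after cmd 4 (t=49): FL=S FR=S RL=W RR=W
after cmd 5 (t=64): FL=W FR=S RL=S RR=S
after cmd 6 (t=84): FL=W FR=S RL=S RR=S


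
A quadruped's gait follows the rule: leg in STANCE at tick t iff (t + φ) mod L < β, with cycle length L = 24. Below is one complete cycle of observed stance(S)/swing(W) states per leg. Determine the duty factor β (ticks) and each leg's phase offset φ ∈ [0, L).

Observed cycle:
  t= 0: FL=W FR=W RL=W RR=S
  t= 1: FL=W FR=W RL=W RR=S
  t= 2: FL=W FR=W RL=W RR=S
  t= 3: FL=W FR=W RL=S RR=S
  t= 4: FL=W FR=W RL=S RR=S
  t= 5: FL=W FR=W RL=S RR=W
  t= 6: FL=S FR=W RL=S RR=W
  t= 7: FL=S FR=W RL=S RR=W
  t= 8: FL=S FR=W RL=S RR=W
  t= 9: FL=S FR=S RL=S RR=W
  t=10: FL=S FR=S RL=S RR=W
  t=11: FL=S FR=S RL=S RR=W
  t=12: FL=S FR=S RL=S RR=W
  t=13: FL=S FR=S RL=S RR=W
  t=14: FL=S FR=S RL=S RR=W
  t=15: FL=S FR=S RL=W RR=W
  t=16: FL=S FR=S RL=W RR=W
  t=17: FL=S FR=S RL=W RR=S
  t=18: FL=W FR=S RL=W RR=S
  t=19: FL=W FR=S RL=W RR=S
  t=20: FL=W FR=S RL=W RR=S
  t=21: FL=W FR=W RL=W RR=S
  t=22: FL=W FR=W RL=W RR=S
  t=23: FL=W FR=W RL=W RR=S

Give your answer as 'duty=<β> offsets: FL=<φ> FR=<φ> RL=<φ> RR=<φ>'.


duty=12 offsets: FL=18 FR=15 RL=21 RR=7

duty β = stance ticks per leg = 12
FL: stance ticks = 12; W→S at t=6 → φ=18
FR: stance ticks = 12; W→S at t=9 → φ=15
RL: stance ticks = 12; W→S at t=3 → φ=21
RR: stance ticks = 12; W→S at t=17 → φ=7


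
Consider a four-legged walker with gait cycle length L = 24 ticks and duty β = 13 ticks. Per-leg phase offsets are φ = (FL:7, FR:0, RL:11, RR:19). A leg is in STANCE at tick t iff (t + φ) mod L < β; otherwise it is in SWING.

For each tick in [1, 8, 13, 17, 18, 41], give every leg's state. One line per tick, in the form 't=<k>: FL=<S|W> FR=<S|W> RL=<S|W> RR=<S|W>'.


t=1: phase=(8,1,12,20) vs β=13 → FL=S FR=S RL=S RR=W
t=8: phase=(15,8,19,3) vs β=13 → FL=W FR=S RL=W RR=S
t=13: phase=(20,13,0,8) vs β=13 → FL=W FR=W RL=S RR=S
t=17: phase=(0,17,4,12) vs β=13 → FL=S FR=W RL=S RR=S
t=18: phase=(1,18,5,13) vs β=13 → FL=S FR=W RL=S RR=W
t=41: phase=(0,17,4,12) vs β=13 → FL=S FR=W RL=S RR=S

t=1: FL=S FR=S RL=S RR=W
t=8: FL=W FR=S RL=W RR=S
t=13: FL=W FR=W RL=S RR=S
t=17: FL=S FR=W RL=S RR=S
t=18: FL=S FR=W RL=S RR=W
t=41: FL=S FR=W RL=S RR=S


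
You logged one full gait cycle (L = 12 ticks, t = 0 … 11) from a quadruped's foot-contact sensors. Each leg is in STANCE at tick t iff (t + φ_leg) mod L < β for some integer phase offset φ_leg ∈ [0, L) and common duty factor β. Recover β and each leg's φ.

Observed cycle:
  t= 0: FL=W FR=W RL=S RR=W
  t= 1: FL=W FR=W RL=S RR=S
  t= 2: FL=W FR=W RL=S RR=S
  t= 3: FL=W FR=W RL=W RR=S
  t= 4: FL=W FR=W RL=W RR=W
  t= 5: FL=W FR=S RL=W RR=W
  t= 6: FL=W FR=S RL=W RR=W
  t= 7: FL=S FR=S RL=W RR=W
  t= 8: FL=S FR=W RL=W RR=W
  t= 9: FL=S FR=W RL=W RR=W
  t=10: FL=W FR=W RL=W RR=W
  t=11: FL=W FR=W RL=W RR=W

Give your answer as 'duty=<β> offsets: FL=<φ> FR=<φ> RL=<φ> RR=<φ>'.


duty=3 offsets: FL=5 FR=7 RL=0 RR=11

duty β = stance ticks per leg = 3
FL: stance ticks = 3; W→S at t=7 → φ=5
FR: stance ticks = 3; W→S at t=5 → φ=7
RL: stance ticks = 3; W→S at t=0 → φ=0
RR: stance ticks = 3; W→S at t=1 → φ=11


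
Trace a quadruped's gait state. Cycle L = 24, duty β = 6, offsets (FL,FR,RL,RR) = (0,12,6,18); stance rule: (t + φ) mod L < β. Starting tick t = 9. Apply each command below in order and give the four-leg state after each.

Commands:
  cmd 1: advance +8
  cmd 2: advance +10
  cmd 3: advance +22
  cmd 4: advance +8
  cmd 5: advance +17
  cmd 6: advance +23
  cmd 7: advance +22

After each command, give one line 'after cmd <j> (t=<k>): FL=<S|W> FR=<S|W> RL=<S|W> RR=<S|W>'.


after cmd 1 (t=17): FL=W FR=S RL=W RR=W
after cmd 2 (t=27): FL=S FR=W RL=W RR=W
after cmd 3 (t=49): FL=S FR=W RL=W RR=W
after cmd 4 (t=57): FL=W FR=W RL=W RR=S
after cmd 5 (t=74): FL=S FR=W RL=W RR=W
after cmd 6 (t=97): FL=S FR=W RL=W RR=W
after cmd 7 (t=119): FL=W FR=W RL=S RR=W

start t=9: FL=W FR=W RL=W RR=S
cmd 1: advance +8 → t=17, phase=(17,5,23,11) → FL=W FR=S RL=W RR=W
cmd 2: advance +10 → t=27, phase=(3,15,9,21) → FL=S FR=W RL=W RR=W
cmd 3: advance +22 → t=49, phase=(1,13,7,19) → FL=S FR=W RL=W RR=W
cmd 4: advance +8 → t=57, phase=(9,21,15,3) → FL=W FR=W RL=W RR=S
cmd 5: advance +17 → t=74, phase=(2,14,8,20) → FL=S FR=W RL=W RR=W
cmd 6: advance +23 → t=97, phase=(1,13,7,19) → FL=S FR=W RL=W RR=W
cmd 7: advance +22 → t=119, phase=(23,11,5,17) → FL=W FR=W RL=S RR=W


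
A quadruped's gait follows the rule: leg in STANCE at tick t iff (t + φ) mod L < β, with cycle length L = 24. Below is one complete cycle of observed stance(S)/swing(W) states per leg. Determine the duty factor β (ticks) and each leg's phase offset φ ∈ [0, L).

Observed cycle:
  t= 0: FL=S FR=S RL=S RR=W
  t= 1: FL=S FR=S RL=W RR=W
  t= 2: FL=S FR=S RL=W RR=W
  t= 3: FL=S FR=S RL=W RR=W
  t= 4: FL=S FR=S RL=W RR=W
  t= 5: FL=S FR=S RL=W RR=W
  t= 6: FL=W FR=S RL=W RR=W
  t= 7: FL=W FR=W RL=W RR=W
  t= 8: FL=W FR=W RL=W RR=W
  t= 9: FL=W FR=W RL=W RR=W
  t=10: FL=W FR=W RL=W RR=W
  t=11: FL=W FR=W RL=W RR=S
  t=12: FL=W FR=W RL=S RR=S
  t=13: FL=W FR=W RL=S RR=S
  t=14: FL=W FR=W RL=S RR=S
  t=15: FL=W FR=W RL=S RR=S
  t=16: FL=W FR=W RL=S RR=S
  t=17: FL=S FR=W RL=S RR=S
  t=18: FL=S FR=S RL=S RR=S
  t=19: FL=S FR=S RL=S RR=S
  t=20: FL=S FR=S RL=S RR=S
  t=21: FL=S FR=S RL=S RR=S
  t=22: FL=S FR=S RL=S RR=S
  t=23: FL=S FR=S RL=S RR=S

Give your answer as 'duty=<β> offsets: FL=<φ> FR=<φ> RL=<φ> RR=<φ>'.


duty β = stance ticks per leg = 13
FL: stance ticks = 13; W→S at t=17 → φ=7
FR: stance ticks = 13; W→S at t=18 → φ=6
RL: stance ticks = 13; W→S at t=12 → φ=12
RR: stance ticks = 13; W→S at t=11 → φ=13

duty=13 offsets: FL=7 FR=6 RL=12 RR=13


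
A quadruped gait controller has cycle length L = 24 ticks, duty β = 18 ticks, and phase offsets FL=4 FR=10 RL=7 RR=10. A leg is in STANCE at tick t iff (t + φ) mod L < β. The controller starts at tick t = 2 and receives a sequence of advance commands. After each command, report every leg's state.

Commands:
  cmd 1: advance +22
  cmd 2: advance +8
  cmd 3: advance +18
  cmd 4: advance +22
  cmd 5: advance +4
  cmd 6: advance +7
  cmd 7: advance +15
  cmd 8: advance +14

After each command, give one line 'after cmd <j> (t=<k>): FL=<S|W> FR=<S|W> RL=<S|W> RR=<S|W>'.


after cmd 1 (t=24): FL=S FR=S RL=S RR=S
after cmd 2 (t=32): FL=S FR=W RL=S RR=W
after cmd 3 (t=50): FL=S FR=S RL=S RR=S
after cmd 4 (t=72): FL=S FR=S RL=S RR=S
after cmd 5 (t=76): FL=S FR=S RL=S RR=S
after cmd 6 (t=83): FL=S FR=W RL=W RR=W
after cmd 7 (t=98): FL=S FR=S RL=S RR=S
after cmd 8 (t=112): FL=W FR=S RL=W RR=S

start t=2: FL=S FR=S RL=S RR=S
cmd 1: advance +22 → t=24, phase=(4,10,7,10) → FL=S FR=S RL=S RR=S
cmd 2: advance +8 → t=32, phase=(12,18,15,18) → FL=S FR=W RL=S RR=W
cmd 3: advance +18 → t=50, phase=(6,12,9,12) → FL=S FR=S RL=S RR=S
cmd 4: advance +22 → t=72, phase=(4,10,7,10) → FL=S FR=S RL=S RR=S
cmd 5: advance +4 → t=76, phase=(8,14,11,14) → FL=S FR=S RL=S RR=S
cmd 6: advance +7 → t=83, phase=(15,21,18,21) → FL=S FR=W RL=W RR=W
cmd 7: advance +15 → t=98, phase=(6,12,9,12) → FL=S FR=S RL=S RR=S
cmd 8: advance +14 → t=112, phase=(20,2,23,2) → FL=W FR=S RL=W RR=S


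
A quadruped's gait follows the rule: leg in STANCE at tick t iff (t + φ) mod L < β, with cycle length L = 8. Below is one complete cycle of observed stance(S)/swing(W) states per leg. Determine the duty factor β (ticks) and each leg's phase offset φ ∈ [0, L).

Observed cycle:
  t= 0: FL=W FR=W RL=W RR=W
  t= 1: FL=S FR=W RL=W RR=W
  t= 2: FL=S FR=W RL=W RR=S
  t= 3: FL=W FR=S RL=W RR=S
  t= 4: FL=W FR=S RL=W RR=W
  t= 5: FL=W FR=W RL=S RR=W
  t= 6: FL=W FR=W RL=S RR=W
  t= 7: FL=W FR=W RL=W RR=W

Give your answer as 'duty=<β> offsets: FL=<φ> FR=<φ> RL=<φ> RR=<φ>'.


duty β = stance ticks per leg = 2
FL: stance ticks = 2; W→S at t=1 → φ=7
FR: stance ticks = 2; W→S at t=3 → φ=5
RL: stance ticks = 2; W→S at t=5 → φ=3
RR: stance ticks = 2; W→S at t=2 → φ=6

duty=2 offsets: FL=7 FR=5 RL=3 RR=6


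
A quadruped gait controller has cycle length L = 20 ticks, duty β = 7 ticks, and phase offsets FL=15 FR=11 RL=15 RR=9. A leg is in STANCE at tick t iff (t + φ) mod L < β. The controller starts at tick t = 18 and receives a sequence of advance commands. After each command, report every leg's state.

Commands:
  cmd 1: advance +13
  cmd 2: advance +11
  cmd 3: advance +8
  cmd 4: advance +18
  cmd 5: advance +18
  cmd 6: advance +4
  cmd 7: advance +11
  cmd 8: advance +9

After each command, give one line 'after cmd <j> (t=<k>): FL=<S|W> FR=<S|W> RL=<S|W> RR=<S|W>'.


start t=18: FL=W FR=W RL=W RR=W
cmd 1: advance +13 → t=31, phase=(6,2,6,0) → FL=S FR=S RL=S RR=S
cmd 2: advance +11 → t=42, phase=(17,13,17,11) → FL=W FR=W RL=W RR=W
cmd 3: advance +8 → t=50, phase=(5,1,5,19) → FL=S FR=S RL=S RR=W
cmd 4: advance +18 → t=68, phase=(3,19,3,17) → FL=S FR=W RL=S RR=W
cmd 5: advance +18 → t=86, phase=(1,17,1,15) → FL=S FR=W RL=S RR=W
cmd 6: advance +4 → t=90, phase=(5,1,5,19) → FL=S FR=S RL=S RR=W
cmd 7: advance +11 → t=101, phase=(16,12,16,10) → FL=W FR=W RL=W RR=W
cmd 8: advance +9 → t=110, phase=(5,1,5,19) → FL=S FR=S RL=S RR=W

after cmd 1 (t=31): FL=S FR=S RL=S RR=S
after cmd 2 (t=42): FL=W FR=W RL=W RR=W
after cmd 3 (t=50): FL=S FR=S RL=S RR=W
after cmd 4 (t=68): FL=S FR=W RL=S RR=W
after cmd 5 (t=86): FL=S FR=W RL=S RR=W
after cmd 6 (t=90): FL=S FR=S RL=S RR=W
after cmd 7 (t=101): FL=W FR=W RL=W RR=W
after cmd 8 (t=110): FL=S FR=S RL=S RR=W


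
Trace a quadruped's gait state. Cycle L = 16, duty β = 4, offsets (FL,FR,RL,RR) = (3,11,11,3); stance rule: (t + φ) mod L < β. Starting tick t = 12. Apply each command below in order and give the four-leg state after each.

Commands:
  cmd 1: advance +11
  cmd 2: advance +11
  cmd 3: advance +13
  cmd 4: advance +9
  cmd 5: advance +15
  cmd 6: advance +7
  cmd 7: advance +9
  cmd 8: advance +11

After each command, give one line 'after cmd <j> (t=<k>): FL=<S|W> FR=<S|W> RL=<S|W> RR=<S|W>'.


start t=12: FL=W FR=W RL=W RR=W
cmd 1: advance +11 → t=23, phase=(10,2,2,10) → FL=W FR=S RL=S RR=W
cmd 2: advance +11 → t=34, phase=(5,13,13,5) → FL=W FR=W RL=W RR=W
cmd 3: advance +13 → t=47, phase=(2,10,10,2) → FL=S FR=W RL=W RR=S
cmd 4: advance +9 → t=56, phase=(11,3,3,11) → FL=W FR=S RL=S RR=W
cmd 5: advance +15 → t=71, phase=(10,2,2,10) → FL=W FR=S RL=S RR=W
cmd 6: advance +7 → t=78, phase=(1,9,9,1) → FL=S FR=W RL=W RR=S
cmd 7: advance +9 → t=87, phase=(10,2,2,10) → FL=W FR=S RL=S RR=W
cmd 8: advance +11 → t=98, phase=(5,13,13,5) → FL=W FR=W RL=W RR=W

after cmd 1 (t=23): FL=W FR=S RL=S RR=W
after cmd 2 (t=34): FL=W FR=W RL=W RR=W
after cmd 3 (t=47): FL=S FR=W RL=W RR=S
after cmd 4 (t=56): FL=W FR=S RL=S RR=W
after cmd 5 (t=71): FL=W FR=S RL=S RR=W
after cmd 6 (t=78): FL=S FR=W RL=W RR=S
after cmd 7 (t=87): FL=W FR=S RL=S RR=W
after cmd 8 (t=98): FL=W FR=W RL=W RR=W


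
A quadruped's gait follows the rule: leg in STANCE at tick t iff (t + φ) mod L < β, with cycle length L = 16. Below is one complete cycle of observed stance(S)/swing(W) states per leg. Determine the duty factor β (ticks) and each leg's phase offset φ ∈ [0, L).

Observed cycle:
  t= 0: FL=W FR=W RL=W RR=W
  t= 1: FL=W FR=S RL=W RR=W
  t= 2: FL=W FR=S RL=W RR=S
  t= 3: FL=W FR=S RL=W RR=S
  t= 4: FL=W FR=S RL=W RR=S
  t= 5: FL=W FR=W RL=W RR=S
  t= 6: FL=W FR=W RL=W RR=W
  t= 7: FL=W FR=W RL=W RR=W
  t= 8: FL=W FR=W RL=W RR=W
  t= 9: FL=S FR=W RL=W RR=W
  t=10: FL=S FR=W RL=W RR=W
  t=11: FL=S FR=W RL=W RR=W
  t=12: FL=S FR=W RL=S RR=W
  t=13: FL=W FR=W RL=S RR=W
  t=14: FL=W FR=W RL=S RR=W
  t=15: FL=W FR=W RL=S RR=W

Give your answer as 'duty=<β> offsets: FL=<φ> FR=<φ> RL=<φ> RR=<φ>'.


duty β = stance ticks per leg = 4
FL: stance ticks = 4; W→S at t=9 → φ=7
FR: stance ticks = 4; W→S at t=1 → φ=15
RL: stance ticks = 4; W→S at t=12 → φ=4
RR: stance ticks = 4; W→S at t=2 → φ=14

duty=4 offsets: FL=7 FR=15 RL=4 RR=14


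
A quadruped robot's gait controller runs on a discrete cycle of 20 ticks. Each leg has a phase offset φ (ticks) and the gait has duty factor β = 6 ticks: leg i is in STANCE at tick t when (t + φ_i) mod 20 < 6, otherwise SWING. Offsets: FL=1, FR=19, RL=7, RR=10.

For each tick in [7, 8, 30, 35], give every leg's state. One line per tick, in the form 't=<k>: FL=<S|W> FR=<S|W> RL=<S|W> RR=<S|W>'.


t=7: FL=W FR=W RL=W RR=W
t=8: FL=W FR=W RL=W RR=W
t=30: FL=W FR=W RL=W RR=S
t=35: FL=W FR=W RL=S RR=S

t=7: phase=(8,6,14,17) vs β=6 → FL=W FR=W RL=W RR=W
t=8: phase=(9,7,15,18) vs β=6 → FL=W FR=W RL=W RR=W
t=30: phase=(11,9,17,0) vs β=6 → FL=W FR=W RL=W RR=S
t=35: phase=(16,14,2,5) vs β=6 → FL=W FR=W RL=S RR=S


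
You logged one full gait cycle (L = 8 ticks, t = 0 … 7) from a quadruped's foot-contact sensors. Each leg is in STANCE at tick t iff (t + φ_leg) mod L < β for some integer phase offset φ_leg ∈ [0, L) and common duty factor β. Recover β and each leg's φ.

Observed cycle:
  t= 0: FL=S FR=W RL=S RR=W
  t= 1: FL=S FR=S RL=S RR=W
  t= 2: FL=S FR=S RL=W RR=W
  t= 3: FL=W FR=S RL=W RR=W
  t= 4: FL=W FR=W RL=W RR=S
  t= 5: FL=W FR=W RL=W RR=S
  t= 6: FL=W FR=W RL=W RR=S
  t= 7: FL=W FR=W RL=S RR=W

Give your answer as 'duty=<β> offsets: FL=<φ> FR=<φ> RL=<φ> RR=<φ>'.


duty=3 offsets: FL=0 FR=7 RL=1 RR=4

duty β = stance ticks per leg = 3
FL: stance ticks = 3; W→S at t=0 → φ=0
FR: stance ticks = 3; W→S at t=1 → φ=7
RL: stance ticks = 3; W→S at t=7 → φ=1
RR: stance ticks = 3; W→S at t=4 → φ=4


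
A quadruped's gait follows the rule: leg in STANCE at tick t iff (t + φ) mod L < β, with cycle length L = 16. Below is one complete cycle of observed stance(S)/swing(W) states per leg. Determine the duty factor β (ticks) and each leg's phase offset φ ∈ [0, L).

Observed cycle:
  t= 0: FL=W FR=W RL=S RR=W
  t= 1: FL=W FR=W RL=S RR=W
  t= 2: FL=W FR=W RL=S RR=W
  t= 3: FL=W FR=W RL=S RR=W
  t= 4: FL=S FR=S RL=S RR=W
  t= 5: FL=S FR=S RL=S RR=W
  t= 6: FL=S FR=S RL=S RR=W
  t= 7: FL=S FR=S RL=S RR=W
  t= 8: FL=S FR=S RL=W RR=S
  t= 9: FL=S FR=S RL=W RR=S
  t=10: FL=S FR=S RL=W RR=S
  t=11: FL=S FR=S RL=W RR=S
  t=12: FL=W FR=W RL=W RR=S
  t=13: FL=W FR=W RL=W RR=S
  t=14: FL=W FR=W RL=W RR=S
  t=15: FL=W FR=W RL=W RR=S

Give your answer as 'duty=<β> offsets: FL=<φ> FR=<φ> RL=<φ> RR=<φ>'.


duty=8 offsets: FL=12 FR=12 RL=0 RR=8

duty β = stance ticks per leg = 8
FL: stance ticks = 8; W→S at t=4 → φ=12
FR: stance ticks = 8; W→S at t=4 → φ=12
RL: stance ticks = 8; W→S at t=0 → φ=0
RR: stance ticks = 8; W→S at t=8 → φ=8


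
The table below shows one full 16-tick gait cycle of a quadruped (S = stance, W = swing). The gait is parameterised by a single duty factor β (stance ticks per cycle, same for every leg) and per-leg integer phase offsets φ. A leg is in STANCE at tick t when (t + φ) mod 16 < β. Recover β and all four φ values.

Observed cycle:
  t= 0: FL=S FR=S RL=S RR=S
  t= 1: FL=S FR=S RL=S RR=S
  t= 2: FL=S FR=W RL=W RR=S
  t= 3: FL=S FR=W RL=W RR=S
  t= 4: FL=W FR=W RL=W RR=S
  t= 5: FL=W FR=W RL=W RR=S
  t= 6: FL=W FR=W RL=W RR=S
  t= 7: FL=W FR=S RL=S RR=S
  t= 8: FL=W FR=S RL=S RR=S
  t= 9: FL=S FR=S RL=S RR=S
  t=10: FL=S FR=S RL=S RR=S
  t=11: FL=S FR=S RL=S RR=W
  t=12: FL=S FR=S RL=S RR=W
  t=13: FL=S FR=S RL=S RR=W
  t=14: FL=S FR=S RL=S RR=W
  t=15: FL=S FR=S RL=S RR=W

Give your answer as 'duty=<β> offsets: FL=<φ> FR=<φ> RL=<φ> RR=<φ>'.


duty=11 offsets: FL=7 FR=9 RL=9 RR=0

duty β = stance ticks per leg = 11
FL: stance ticks = 11; W→S at t=9 → φ=7
FR: stance ticks = 11; W→S at t=7 → φ=9
RL: stance ticks = 11; W→S at t=7 → φ=9
RR: stance ticks = 11; W→S at t=0 → φ=0


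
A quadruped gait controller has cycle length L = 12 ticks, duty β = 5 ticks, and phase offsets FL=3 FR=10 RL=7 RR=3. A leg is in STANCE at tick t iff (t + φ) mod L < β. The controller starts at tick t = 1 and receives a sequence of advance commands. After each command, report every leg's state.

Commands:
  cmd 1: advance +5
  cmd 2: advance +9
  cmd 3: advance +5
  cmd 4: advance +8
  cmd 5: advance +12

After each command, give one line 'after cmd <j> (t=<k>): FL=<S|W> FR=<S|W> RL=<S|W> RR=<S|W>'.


after cmd 1 (t=6): FL=W FR=S RL=S RR=W
after cmd 2 (t=15): FL=W FR=S RL=W RR=W
after cmd 3 (t=20): FL=W FR=W RL=S RR=W
after cmd 4 (t=28): FL=W FR=S RL=W RR=W
after cmd 5 (t=40): FL=W FR=S RL=W RR=W

start t=1: FL=S FR=W RL=W RR=S
cmd 1: advance +5 → t=6, phase=(9,4,1,9) → FL=W FR=S RL=S RR=W
cmd 2: advance +9 → t=15, phase=(6,1,10,6) → FL=W FR=S RL=W RR=W
cmd 3: advance +5 → t=20, phase=(11,6,3,11) → FL=W FR=W RL=S RR=W
cmd 4: advance +8 → t=28, phase=(7,2,11,7) → FL=W FR=S RL=W RR=W
cmd 5: advance +12 → t=40, phase=(7,2,11,7) → FL=W FR=S RL=W RR=W


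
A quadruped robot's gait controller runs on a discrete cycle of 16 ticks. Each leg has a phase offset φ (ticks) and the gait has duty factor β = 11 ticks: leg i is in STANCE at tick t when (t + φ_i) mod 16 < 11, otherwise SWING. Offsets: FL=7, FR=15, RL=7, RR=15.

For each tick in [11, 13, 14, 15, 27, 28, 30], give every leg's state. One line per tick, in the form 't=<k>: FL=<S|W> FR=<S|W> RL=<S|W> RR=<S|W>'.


t=11: FL=S FR=S RL=S RR=S
t=13: FL=S FR=W RL=S RR=W
t=14: FL=S FR=W RL=S RR=W
t=15: FL=S FR=W RL=S RR=W
t=27: FL=S FR=S RL=S RR=S
t=28: FL=S FR=W RL=S RR=W
t=30: FL=S FR=W RL=S RR=W

t=11: phase=(2,10,2,10) vs β=11 → FL=S FR=S RL=S RR=S
t=13: phase=(4,12,4,12) vs β=11 → FL=S FR=W RL=S RR=W
t=14: phase=(5,13,5,13) vs β=11 → FL=S FR=W RL=S RR=W
t=15: phase=(6,14,6,14) vs β=11 → FL=S FR=W RL=S RR=W
t=27: phase=(2,10,2,10) vs β=11 → FL=S FR=S RL=S RR=S
t=28: phase=(3,11,3,11) vs β=11 → FL=S FR=W RL=S RR=W
t=30: phase=(5,13,5,13) vs β=11 → FL=S FR=W RL=S RR=W


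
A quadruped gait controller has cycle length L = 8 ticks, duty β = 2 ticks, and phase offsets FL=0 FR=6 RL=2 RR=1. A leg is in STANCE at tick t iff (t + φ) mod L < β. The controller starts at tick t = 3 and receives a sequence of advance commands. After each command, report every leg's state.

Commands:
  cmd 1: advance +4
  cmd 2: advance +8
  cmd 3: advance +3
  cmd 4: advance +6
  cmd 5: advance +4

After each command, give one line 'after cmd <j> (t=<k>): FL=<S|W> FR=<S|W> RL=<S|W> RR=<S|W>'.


start t=3: FL=W FR=S RL=W RR=W
cmd 1: advance +4 → t=7, phase=(7,5,1,0) → FL=W FR=W RL=S RR=S
cmd 2: advance +8 → t=15, phase=(7,5,1,0) → FL=W FR=W RL=S RR=S
cmd 3: advance +3 → t=18, phase=(2,0,4,3) → FL=W FR=S RL=W RR=W
cmd 4: advance +6 → t=24, phase=(0,6,2,1) → FL=S FR=W RL=W RR=S
cmd 5: advance +4 → t=28, phase=(4,2,6,5) → FL=W FR=W RL=W RR=W

after cmd 1 (t=7): FL=W FR=W RL=S RR=S
after cmd 2 (t=15): FL=W FR=W RL=S RR=S
after cmd 3 (t=18): FL=W FR=S RL=W RR=W
after cmd 4 (t=24): FL=S FR=W RL=W RR=S
after cmd 5 (t=28): FL=W FR=W RL=W RR=W
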